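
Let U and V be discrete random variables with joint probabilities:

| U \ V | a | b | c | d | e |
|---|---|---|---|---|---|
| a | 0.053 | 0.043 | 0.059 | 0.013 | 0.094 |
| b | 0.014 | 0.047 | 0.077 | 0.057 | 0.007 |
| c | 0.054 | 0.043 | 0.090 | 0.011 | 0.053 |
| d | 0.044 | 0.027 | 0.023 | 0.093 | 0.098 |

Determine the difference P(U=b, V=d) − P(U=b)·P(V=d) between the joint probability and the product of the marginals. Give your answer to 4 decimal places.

P(U=b) = 0.014 + 0.047 + 0.077 + 0.057 + 0.007 = 0.202.
P(V=d) = 0.013 + 0.057 + 0.011 + 0.093 = 0.174.
P(U=b, V=d) − P(U=b)P(V=d) = 0.057 − 0.202×0.174 = 0.0219.

0.0219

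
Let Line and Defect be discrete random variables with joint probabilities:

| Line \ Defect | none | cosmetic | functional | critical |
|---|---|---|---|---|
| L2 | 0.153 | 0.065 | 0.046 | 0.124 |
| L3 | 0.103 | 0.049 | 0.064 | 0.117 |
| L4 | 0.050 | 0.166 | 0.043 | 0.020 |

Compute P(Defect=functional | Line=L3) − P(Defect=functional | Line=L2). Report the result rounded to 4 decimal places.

0.0736

P(Line=L3) = 0.103 + 0.049 + 0.064 + 0.117 = 0.333; P(Defect=functional | Line=L3) = 0.064/0.333 = 0.19219.
P(Line=L2) = 0.153 + 0.065 + 0.046 + 0.124 = 0.388; P(Defect=functional | Line=L2) = 0.046/0.388 = 0.11856.
Difference = 0.0736.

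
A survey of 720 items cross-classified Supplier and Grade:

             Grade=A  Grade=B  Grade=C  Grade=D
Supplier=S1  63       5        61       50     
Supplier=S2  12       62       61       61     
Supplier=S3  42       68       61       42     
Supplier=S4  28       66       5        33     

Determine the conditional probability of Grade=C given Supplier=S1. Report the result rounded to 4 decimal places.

Total with Supplier=S1: 63 + 5 + 61 + 50 = 179.
P(Grade=C | Supplier=S1) = 61/179 = 0.3408.

0.3408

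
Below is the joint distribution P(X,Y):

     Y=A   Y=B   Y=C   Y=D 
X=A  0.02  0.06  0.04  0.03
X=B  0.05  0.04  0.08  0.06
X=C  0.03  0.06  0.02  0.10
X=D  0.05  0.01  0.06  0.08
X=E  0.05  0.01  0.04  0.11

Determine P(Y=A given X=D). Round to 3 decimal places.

0.250

P(X=D) = 0.05 + 0.01 + 0.06 + 0.08 = 0.20.
P(Y=A | X=D) = 0.05/0.20 = 0.250.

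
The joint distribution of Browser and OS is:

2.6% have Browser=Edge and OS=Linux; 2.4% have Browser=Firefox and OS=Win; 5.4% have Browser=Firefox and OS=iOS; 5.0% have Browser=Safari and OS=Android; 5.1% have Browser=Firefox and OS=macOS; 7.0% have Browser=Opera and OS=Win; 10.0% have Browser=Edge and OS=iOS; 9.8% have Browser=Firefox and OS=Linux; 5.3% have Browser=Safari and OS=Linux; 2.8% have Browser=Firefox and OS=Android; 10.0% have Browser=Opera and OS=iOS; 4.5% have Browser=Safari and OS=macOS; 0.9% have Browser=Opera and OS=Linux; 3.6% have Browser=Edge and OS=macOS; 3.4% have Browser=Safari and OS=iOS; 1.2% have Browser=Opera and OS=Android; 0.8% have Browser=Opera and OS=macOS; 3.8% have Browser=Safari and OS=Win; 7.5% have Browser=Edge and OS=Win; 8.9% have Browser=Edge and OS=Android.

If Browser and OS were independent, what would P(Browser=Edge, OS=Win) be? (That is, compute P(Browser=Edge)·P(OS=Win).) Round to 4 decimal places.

P(Browser=Edge) = 0.075 + 0.036 + 0.026 + 0.100 + 0.089 = 0.326.
P(OS=Win) = 0.024 + 0.038 + 0.075 + 0.070 = 0.207.
Product: 0.326 × 0.207 = 0.0675.

0.0675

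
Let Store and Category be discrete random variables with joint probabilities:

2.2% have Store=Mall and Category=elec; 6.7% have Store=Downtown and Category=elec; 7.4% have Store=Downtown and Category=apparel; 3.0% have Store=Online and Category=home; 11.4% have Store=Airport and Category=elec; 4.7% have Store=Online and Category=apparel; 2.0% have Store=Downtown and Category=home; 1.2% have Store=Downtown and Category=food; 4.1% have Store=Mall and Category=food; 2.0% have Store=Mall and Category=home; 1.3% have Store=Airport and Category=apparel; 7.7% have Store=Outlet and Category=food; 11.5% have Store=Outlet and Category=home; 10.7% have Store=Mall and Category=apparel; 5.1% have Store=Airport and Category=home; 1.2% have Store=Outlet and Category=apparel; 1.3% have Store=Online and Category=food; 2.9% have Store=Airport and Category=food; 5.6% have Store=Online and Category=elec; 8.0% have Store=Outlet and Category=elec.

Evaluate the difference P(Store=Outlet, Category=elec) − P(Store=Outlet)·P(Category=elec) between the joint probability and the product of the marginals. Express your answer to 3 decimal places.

-0.016

P(Store=Outlet) = 0.077 + 0.012 + 0.080 + 0.115 = 0.284.
P(Category=elec) = 0.067 + 0.022 + 0.114 + 0.080 + 0.056 = 0.339.
P(Store=Outlet, Category=elec) − P(Store=Outlet)P(Category=elec) = 0.080 − 0.284×0.339 = -0.016.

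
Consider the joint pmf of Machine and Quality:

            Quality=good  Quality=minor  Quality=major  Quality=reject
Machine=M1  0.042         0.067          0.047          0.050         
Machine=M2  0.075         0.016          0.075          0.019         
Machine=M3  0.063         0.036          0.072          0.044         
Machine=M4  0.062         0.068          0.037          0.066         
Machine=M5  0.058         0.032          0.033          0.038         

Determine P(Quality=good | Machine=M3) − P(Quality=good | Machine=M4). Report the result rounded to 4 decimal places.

P(Machine=M3) = 0.063 + 0.036 + 0.072 + 0.044 = 0.215; P(Quality=good | Machine=M3) = 0.063/0.215 = 0.29302.
P(Machine=M4) = 0.062 + 0.068 + 0.037 + 0.066 = 0.233; P(Quality=good | Machine=M4) = 0.062/0.233 = 0.26609.
Difference = 0.0269.

0.0269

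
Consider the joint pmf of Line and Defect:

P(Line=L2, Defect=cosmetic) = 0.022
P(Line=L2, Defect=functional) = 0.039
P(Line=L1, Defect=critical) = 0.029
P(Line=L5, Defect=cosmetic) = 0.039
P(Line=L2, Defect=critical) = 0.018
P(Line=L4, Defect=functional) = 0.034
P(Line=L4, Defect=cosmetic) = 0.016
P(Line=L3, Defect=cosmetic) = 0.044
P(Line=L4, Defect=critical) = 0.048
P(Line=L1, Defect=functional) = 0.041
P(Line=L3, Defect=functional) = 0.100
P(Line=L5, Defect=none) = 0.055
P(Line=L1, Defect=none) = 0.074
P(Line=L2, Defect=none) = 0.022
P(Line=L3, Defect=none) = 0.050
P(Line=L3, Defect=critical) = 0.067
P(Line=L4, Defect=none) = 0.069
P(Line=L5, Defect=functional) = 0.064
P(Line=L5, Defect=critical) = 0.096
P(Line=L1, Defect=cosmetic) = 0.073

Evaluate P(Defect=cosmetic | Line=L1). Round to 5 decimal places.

P(Line=L1) = 0.074 + 0.073 + 0.041 + 0.029 = 0.217.
P(Defect=cosmetic | Line=L1) = 0.073/0.217 = 0.33641.

0.33641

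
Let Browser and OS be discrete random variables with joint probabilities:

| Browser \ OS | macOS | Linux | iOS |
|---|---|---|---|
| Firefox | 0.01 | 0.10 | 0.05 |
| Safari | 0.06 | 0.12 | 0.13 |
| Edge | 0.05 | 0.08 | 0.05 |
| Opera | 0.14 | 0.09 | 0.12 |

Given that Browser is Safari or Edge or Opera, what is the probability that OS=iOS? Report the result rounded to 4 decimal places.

0.3571

P(Browser=Safari) = 0.06 + 0.12 + 0.13 = 0.31.
P(Browser=Edge) = 0.05 + 0.08 + 0.05 = 0.18.
P(Browser=Opera) = 0.14 + 0.09 + 0.12 = 0.35.
P(Browser ∈ {Safari, Edge, Opera}) = 0.31 + 0.18 + 0.35 = 0.84; P(OS=iOS, Browser ∈ {Safari, Edge, Opera}) = 0.13 + 0.05 + 0.12 = 0.30.
P(OS=iOS | Browser ∈ {Safari, Edge, Opera}) = 0.30/0.84 = 0.3571.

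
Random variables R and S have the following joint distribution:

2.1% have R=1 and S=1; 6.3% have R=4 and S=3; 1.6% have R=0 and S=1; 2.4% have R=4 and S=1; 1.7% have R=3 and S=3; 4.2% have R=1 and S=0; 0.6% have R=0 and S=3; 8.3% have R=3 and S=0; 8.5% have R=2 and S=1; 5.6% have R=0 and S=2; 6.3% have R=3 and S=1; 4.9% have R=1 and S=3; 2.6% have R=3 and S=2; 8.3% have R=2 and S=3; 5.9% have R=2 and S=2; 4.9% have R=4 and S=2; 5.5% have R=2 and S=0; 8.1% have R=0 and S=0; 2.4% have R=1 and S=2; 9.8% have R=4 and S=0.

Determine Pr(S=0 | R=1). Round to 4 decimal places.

0.3088

P(R=1) = 0.042 + 0.021 + 0.024 + 0.049 = 0.136.
P(S=0 | R=1) = 0.042/0.136 = 0.3088.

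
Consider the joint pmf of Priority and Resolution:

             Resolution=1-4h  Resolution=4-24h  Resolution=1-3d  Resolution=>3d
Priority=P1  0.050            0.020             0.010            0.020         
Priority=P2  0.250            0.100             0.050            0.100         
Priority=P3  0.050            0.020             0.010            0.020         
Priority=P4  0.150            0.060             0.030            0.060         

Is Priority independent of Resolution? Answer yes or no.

yes

Every cell satisfies P(Priority,Resolution) = P(Priority)·P(Resolution). For instance P(Priority=P4) = 0.300, P(Resolution=4-24h) = 0.200, and 0.300×0.200 = 0.060 matches the joint entry. So Priority and Resolution are independent.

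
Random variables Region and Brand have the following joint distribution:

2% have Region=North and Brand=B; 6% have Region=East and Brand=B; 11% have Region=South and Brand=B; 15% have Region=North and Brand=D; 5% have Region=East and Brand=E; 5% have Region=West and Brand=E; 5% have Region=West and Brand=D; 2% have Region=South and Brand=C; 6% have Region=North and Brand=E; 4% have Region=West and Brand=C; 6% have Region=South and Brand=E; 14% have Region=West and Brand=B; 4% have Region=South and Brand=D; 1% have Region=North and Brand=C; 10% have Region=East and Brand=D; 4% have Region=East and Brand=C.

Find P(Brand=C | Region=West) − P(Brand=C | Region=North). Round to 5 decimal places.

P(Region=West) = 0.14 + 0.04 + 0.05 + 0.05 = 0.28; P(Brand=C | Region=West) = 0.04/0.28 = 0.142857.
P(Region=North) = 0.02 + 0.01 + 0.15 + 0.06 = 0.24; P(Brand=C | Region=North) = 0.01/0.24 = 0.041667.
Difference = 0.10119.

0.10119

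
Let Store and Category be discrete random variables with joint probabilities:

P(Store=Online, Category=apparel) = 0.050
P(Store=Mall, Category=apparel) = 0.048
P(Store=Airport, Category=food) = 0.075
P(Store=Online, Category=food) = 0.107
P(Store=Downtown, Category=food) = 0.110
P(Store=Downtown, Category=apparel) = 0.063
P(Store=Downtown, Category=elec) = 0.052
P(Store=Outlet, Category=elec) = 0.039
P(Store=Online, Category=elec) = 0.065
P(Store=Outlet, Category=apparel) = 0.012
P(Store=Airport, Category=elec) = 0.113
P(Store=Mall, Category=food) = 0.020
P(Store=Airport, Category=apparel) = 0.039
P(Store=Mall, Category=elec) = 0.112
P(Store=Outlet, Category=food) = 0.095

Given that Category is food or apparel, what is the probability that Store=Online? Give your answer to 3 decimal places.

P(Category=food) = 0.110 + 0.020 + 0.075 + 0.095 + 0.107 = 0.407.
P(Category=apparel) = 0.063 + 0.048 + 0.039 + 0.012 + 0.050 = 0.212.
P(Category ∈ {food, apparel}) = 0.407 + 0.212 = 0.619; P(Store=Online, Category ∈ {food, apparel}) = 0.107 + 0.050 = 0.157.
P(Store=Online | Category ∈ {food, apparel}) = 0.157/0.619 = 0.254.

0.254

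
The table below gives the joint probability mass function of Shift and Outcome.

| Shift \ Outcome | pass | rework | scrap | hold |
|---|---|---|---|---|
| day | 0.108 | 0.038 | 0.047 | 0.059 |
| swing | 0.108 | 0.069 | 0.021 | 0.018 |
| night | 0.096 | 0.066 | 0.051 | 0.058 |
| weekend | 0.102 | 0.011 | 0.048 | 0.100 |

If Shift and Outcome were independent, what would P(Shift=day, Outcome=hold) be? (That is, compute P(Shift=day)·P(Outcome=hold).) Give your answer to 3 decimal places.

0.059

P(Shift=day) = 0.108 + 0.038 + 0.047 + 0.059 = 0.252.
P(Outcome=hold) = 0.059 + 0.018 + 0.058 + 0.100 = 0.235.
Product: 0.252 × 0.235 = 0.059.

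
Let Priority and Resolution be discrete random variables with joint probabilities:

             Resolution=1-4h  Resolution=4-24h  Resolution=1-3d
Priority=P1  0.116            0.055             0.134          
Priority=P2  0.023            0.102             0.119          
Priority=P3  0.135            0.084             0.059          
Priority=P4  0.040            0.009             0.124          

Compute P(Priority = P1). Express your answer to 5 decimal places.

0.30500

P(Priority=P1) = 0.116 + 0.055 + 0.134 = 0.305.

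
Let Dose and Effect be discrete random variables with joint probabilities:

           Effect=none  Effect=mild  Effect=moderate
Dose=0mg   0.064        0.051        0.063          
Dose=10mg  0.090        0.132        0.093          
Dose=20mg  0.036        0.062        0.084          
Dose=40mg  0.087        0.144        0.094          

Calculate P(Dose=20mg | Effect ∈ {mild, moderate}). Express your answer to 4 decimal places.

P(Effect=mild) = 0.051 + 0.132 + 0.062 + 0.144 = 0.389.
P(Effect=moderate) = 0.063 + 0.093 + 0.084 + 0.094 = 0.334.
P(Effect ∈ {mild, moderate}) = 0.389 + 0.334 = 0.723; P(Dose=20mg, Effect ∈ {mild, moderate}) = 0.062 + 0.084 = 0.146.
P(Dose=20mg | Effect ∈ {mild, moderate}) = 0.146/0.723 = 0.2019.

0.2019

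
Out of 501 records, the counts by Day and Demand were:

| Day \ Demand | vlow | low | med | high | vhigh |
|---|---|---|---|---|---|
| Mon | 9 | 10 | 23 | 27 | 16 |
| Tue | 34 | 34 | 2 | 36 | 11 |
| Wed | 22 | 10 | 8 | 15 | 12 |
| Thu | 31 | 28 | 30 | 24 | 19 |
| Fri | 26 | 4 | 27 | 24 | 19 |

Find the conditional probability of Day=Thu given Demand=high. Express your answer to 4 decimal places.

Total with Demand=high: 27 + 36 + 15 + 24 + 24 = 126.
P(Day=Thu | Demand=high) = 24/126 = 0.1905.

0.1905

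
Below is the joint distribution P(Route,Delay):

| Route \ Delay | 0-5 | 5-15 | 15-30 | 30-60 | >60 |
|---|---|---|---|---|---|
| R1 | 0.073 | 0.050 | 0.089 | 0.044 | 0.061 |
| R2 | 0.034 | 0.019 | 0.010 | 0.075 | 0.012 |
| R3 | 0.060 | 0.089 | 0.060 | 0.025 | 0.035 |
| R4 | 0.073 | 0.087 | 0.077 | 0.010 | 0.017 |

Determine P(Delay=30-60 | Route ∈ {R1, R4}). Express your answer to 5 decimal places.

P(Route=R1) = 0.073 + 0.050 + 0.089 + 0.044 + 0.061 = 0.317.
P(Route=R4) = 0.073 + 0.087 + 0.077 + 0.010 + 0.017 = 0.264.
P(Route ∈ {R1, R4}) = 0.317 + 0.264 = 0.581; P(Delay=30-60, Route ∈ {R1, R4}) = 0.044 + 0.010 = 0.054.
P(Delay=30-60 | Route ∈ {R1, R4}) = 0.054/0.581 = 0.09294.

0.09294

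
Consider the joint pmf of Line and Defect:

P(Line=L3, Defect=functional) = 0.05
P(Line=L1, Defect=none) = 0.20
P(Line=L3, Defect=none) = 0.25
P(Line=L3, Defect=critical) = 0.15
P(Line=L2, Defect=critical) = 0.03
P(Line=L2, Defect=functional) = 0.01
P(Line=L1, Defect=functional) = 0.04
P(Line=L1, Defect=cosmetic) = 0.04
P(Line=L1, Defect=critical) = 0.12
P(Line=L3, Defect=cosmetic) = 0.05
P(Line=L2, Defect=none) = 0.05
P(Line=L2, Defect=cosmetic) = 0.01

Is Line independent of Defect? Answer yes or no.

Every cell satisfies P(Line,Defect) = P(Line)·P(Defect). For instance P(Line=L2) = 0.10, P(Defect=none) = 0.50, and 0.10×0.50 = 0.05 matches the joint entry. So Line and Defect are independent.

yes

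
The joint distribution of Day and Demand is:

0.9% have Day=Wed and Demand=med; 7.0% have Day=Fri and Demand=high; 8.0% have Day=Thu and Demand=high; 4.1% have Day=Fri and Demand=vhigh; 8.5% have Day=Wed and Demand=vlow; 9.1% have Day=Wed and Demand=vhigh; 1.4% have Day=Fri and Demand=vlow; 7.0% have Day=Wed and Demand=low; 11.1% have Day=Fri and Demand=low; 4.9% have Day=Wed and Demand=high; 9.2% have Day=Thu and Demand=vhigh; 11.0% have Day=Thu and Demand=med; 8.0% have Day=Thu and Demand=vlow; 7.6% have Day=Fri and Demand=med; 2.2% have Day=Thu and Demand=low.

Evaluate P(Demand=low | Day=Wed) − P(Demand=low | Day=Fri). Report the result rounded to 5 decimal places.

-0.12551

P(Day=Wed) = 0.085 + 0.070 + 0.009 + 0.049 + 0.091 = 0.304; P(Demand=low | Day=Wed) = 0.070/0.304 = 0.230263.
P(Day=Fri) = 0.014 + 0.111 + 0.076 + 0.070 + 0.041 = 0.312; P(Demand=low | Day=Fri) = 0.111/0.312 = 0.355769.
Difference = -0.12551.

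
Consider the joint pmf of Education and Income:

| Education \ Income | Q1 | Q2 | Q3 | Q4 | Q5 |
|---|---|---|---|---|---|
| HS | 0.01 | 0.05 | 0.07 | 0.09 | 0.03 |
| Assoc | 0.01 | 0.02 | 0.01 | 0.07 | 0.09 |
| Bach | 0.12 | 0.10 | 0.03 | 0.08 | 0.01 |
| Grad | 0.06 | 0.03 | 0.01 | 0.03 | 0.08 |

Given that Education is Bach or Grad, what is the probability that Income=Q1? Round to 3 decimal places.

0.327

P(Education=Bach) = 0.12 + 0.10 + 0.03 + 0.08 + 0.01 = 0.34.
P(Education=Grad) = 0.06 + 0.03 + 0.01 + 0.03 + 0.08 = 0.21.
P(Education ∈ {Bach, Grad}) = 0.34 + 0.21 = 0.55; P(Income=Q1, Education ∈ {Bach, Grad}) = 0.12 + 0.06 = 0.18.
P(Income=Q1 | Education ∈ {Bach, Grad}) = 0.18/0.55 = 0.327.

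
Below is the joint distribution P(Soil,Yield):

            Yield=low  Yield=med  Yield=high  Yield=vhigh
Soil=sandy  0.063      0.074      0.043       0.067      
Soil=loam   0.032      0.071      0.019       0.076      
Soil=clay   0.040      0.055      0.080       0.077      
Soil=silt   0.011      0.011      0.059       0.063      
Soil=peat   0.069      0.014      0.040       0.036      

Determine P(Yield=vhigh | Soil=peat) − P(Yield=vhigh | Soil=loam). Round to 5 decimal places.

P(Soil=peat) = 0.069 + 0.014 + 0.040 + 0.036 = 0.159; P(Yield=vhigh | Soil=peat) = 0.036/0.159 = 0.226415.
P(Soil=loam) = 0.032 + 0.071 + 0.019 + 0.076 = 0.198; P(Yield=vhigh | Soil=loam) = 0.076/0.198 = 0.383838.
Difference = -0.15742.

-0.15742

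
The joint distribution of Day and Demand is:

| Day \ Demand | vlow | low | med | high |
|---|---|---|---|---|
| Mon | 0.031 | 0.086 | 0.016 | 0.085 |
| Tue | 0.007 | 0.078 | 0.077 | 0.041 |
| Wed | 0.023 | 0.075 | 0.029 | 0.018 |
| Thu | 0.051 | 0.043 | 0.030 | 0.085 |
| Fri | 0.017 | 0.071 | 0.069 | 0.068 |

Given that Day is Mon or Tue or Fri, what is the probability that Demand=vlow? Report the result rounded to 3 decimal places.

0.085

P(Day=Mon) = 0.031 + 0.086 + 0.016 + 0.085 = 0.218.
P(Day=Tue) = 0.007 + 0.078 + 0.077 + 0.041 = 0.203.
P(Day=Fri) = 0.017 + 0.071 + 0.069 + 0.068 = 0.225.
P(Day ∈ {Mon, Tue, Fri}) = 0.218 + 0.203 + 0.225 = 0.646; P(Demand=vlow, Day ∈ {Mon, Tue, Fri}) = 0.031 + 0.007 + 0.017 = 0.055.
P(Demand=vlow | Day ∈ {Mon, Tue, Fri}) = 0.055/0.646 = 0.085.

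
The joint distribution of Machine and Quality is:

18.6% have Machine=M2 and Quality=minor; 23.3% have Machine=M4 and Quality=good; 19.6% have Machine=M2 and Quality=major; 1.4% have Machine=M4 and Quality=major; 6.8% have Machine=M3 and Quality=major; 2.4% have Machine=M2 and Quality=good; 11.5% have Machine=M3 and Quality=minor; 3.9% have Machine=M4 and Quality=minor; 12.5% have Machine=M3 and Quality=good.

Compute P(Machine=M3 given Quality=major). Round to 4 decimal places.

0.2446

P(Quality=major) = 0.196 + 0.068 + 0.014 = 0.278.
P(Machine=M3 | Quality=major) = 0.068/0.278 = 0.2446.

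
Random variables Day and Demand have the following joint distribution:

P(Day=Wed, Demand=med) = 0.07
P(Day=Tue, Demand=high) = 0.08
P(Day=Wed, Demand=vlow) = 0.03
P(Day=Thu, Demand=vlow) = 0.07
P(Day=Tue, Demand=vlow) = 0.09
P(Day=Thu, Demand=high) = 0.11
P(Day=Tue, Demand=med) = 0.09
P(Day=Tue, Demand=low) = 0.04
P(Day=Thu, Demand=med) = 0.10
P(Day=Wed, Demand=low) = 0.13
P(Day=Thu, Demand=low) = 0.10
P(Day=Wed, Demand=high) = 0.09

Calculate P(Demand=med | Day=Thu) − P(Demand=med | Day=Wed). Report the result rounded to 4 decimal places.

0.0444

P(Day=Thu) = 0.07 + 0.10 + 0.10 + 0.11 = 0.38; P(Demand=med | Day=Thu) = 0.10/0.38 = 0.26316.
P(Day=Wed) = 0.03 + 0.13 + 0.07 + 0.09 = 0.32; P(Demand=med | Day=Wed) = 0.07/0.32 = 0.21875.
Difference = 0.0444.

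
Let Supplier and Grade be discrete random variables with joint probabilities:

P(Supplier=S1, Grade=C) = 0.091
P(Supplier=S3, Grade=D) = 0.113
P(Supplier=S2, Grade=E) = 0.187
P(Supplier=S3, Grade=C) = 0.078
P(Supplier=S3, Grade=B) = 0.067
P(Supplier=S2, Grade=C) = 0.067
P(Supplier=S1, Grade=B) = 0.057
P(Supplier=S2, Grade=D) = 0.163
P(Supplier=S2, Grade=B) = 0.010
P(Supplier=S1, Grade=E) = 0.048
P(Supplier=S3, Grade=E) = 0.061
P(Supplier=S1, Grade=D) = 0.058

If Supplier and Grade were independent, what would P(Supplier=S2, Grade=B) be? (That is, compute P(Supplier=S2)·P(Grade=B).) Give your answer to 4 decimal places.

0.0572

P(Supplier=S2) = 0.010 + 0.067 + 0.163 + 0.187 = 0.427.
P(Grade=B) = 0.057 + 0.010 + 0.067 = 0.134.
Product: 0.427 × 0.134 = 0.0572.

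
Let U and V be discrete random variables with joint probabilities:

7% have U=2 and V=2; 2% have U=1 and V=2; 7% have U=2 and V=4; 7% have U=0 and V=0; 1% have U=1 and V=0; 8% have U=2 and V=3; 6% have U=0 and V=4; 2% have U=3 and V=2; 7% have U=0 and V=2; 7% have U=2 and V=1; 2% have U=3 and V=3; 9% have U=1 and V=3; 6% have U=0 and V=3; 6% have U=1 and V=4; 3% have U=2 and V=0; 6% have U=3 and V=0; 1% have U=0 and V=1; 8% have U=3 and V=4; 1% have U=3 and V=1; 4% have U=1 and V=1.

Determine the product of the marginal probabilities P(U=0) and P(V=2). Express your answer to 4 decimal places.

P(U=0) = 0.07 + 0.01 + 0.07 + 0.06 + 0.06 = 0.27.
P(V=2) = 0.07 + 0.02 + 0.07 + 0.02 = 0.18.
Product: 0.27 × 0.18 = 0.0486.

0.0486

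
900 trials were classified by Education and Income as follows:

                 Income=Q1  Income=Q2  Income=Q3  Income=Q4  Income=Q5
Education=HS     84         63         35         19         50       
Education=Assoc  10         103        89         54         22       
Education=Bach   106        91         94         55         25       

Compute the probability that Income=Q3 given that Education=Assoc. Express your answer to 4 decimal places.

0.3201

Total with Education=Assoc: 10 + 103 + 89 + 54 + 22 = 278.
P(Income=Q3 | Education=Assoc) = 89/278 = 0.3201.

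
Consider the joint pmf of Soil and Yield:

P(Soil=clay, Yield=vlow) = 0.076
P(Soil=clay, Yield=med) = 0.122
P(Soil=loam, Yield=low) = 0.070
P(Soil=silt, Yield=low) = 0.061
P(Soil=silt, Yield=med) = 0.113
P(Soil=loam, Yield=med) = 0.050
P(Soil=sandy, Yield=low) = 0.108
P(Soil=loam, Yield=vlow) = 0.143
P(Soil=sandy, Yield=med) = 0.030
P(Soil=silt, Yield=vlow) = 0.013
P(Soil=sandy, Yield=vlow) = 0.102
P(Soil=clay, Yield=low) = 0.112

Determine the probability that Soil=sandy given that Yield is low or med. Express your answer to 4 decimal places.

0.2072

P(Yield=low) = 0.108 + 0.070 + 0.112 + 0.061 = 0.351.
P(Yield=med) = 0.030 + 0.050 + 0.122 + 0.113 = 0.315.
P(Yield ∈ {low, med}) = 0.351 + 0.315 = 0.666; P(Soil=sandy, Yield ∈ {low, med}) = 0.108 + 0.030 = 0.138.
P(Soil=sandy | Yield ∈ {low, med}) = 0.138/0.666 = 0.2072.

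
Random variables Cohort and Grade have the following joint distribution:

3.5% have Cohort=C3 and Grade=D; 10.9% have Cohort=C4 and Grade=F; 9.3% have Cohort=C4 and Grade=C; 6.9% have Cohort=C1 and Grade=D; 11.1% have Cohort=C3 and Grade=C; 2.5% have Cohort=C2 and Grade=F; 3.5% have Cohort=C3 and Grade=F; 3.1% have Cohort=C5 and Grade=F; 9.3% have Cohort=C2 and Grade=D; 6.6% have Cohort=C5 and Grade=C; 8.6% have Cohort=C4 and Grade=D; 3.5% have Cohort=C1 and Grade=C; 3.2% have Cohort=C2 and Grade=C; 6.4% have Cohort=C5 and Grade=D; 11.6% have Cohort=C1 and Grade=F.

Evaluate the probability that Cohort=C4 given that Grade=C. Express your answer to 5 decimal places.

P(Grade=C) = 0.035 + 0.032 + 0.111 + 0.093 + 0.066 = 0.337.
P(Cohort=C4 | Grade=C) = 0.093/0.337 = 0.27596.

0.27596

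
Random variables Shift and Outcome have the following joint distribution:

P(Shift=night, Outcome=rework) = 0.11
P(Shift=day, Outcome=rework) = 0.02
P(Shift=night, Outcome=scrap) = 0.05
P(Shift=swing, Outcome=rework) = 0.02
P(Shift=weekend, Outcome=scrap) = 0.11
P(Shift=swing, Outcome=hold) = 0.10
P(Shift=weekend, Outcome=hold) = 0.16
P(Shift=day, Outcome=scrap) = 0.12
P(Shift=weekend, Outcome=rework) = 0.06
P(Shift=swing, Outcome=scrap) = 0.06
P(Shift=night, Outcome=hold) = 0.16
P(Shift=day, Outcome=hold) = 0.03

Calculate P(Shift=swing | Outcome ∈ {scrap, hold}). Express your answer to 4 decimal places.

P(Outcome=scrap) = 0.12 + 0.06 + 0.05 + 0.11 = 0.34.
P(Outcome=hold) = 0.03 + 0.10 + 0.16 + 0.16 = 0.45.
P(Outcome ∈ {scrap, hold}) = 0.34 + 0.45 = 0.79; P(Shift=swing, Outcome ∈ {scrap, hold}) = 0.06 + 0.10 = 0.16.
P(Shift=swing | Outcome ∈ {scrap, hold}) = 0.16/0.79 = 0.2025.

0.2025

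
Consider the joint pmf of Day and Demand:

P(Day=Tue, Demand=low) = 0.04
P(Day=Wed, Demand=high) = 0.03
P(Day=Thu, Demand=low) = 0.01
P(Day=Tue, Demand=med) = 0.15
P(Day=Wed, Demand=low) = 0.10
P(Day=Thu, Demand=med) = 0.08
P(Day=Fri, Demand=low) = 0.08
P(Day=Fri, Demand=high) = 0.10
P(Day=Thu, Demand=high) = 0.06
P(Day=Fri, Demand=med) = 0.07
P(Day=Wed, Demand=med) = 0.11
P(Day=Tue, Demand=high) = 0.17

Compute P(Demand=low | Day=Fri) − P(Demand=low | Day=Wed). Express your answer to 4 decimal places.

-0.0967

P(Day=Fri) = 0.08 + 0.07 + 0.10 = 0.25; P(Demand=low | Day=Fri) = 0.08/0.25 = 0.32000.
P(Day=Wed) = 0.10 + 0.11 + 0.03 = 0.24; P(Demand=low | Day=Wed) = 0.10/0.24 = 0.41667.
Difference = -0.0967.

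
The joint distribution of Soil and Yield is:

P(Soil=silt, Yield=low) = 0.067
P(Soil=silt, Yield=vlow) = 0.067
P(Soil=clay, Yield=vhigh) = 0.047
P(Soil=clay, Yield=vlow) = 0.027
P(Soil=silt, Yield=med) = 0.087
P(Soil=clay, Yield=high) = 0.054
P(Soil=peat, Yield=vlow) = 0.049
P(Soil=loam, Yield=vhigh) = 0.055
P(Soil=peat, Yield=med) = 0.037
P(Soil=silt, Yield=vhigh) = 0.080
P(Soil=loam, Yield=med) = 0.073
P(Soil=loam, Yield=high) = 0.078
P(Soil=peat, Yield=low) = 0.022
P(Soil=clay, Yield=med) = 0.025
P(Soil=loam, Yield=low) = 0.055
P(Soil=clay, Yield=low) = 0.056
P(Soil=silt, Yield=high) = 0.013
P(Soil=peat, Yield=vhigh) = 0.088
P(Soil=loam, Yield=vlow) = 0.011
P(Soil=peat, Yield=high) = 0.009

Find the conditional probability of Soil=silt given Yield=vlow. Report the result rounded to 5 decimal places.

0.43506

P(Yield=vlow) = 0.011 + 0.027 + 0.067 + 0.049 = 0.154.
P(Soil=silt | Yield=vlow) = 0.067/0.154 = 0.43506.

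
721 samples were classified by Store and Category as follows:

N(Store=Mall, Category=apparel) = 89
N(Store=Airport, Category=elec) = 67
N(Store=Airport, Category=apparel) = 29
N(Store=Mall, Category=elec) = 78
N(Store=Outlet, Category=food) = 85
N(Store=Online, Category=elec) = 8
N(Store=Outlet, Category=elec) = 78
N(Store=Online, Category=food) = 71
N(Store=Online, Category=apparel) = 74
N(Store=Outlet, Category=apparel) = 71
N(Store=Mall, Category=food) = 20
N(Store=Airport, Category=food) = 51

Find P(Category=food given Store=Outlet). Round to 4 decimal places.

0.3632

Total with Store=Outlet: 85 + 71 + 78 = 234.
P(Category=food | Store=Outlet) = 85/234 = 0.3632.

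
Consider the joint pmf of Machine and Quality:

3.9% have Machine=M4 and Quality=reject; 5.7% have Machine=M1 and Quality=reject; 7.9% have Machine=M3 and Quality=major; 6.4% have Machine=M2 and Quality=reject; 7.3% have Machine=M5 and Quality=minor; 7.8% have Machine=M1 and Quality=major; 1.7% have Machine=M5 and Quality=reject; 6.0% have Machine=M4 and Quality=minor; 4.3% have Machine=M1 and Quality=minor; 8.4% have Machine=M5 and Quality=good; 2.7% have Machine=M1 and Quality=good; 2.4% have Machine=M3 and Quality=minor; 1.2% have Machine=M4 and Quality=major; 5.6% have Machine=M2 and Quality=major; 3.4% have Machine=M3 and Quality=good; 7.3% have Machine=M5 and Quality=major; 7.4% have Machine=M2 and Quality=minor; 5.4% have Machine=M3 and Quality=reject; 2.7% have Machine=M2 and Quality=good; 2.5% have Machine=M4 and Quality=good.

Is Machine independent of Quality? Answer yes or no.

P(Machine=M5) = 0.247 and P(Quality=reject) = 0.231, so their product is 0.05706, but P(Machine=M5, Quality=reject) = 0.017. Since these differ, Machine and Quality are not independent.

no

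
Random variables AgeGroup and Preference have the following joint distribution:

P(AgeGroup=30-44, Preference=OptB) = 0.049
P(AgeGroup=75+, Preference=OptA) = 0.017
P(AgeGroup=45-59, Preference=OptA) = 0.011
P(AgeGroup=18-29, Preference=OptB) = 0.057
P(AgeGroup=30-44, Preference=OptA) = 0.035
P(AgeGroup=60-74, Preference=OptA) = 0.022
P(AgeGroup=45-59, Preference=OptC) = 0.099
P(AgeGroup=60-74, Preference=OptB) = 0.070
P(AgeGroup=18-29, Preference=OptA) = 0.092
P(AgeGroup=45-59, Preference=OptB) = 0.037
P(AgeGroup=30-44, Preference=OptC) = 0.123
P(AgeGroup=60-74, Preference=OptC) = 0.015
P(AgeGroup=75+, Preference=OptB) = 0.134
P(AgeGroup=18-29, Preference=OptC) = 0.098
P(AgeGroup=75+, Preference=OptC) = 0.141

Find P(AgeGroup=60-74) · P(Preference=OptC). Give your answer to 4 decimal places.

0.0509

P(AgeGroup=60-74) = 0.022 + 0.070 + 0.015 = 0.107.
P(Preference=OptC) = 0.098 + 0.123 + 0.099 + 0.015 + 0.141 = 0.476.
Product: 0.107 × 0.476 = 0.0509.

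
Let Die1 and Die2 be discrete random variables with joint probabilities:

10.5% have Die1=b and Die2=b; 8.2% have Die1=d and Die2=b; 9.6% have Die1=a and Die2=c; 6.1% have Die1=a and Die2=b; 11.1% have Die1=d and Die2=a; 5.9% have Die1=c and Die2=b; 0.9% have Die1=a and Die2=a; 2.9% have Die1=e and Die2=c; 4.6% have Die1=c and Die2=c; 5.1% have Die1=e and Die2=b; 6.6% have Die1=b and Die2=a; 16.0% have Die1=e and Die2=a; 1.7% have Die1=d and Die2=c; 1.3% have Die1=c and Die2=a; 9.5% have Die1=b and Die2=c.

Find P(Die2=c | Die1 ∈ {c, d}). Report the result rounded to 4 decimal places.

P(Die1=c) = 0.013 + 0.059 + 0.046 = 0.118.
P(Die1=d) = 0.111 + 0.082 + 0.017 = 0.210.
P(Die1 ∈ {c, d}) = 0.118 + 0.210 = 0.328; P(Die2=c, Die1 ∈ {c, d}) = 0.046 + 0.017 = 0.063.
P(Die2=c | Die1 ∈ {c, d}) = 0.063/0.328 = 0.1921.

0.1921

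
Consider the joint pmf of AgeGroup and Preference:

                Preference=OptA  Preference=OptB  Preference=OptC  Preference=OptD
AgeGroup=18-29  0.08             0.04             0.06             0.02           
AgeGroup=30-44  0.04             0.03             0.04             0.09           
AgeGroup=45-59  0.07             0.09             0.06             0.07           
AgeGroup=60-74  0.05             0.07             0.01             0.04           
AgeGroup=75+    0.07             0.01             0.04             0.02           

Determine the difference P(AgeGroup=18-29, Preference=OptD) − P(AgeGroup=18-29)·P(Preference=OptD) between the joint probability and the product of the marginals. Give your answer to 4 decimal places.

-0.0280

P(AgeGroup=18-29) = 0.08 + 0.04 + 0.06 + 0.02 = 0.20.
P(Preference=OptD) = 0.02 + 0.09 + 0.07 + 0.04 + 0.02 = 0.24.
P(AgeGroup=18-29, Preference=OptD) − P(AgeGroup=18-29)P(Preference=OptD) = 0.02 − 0.20×0.24 = -0.0280.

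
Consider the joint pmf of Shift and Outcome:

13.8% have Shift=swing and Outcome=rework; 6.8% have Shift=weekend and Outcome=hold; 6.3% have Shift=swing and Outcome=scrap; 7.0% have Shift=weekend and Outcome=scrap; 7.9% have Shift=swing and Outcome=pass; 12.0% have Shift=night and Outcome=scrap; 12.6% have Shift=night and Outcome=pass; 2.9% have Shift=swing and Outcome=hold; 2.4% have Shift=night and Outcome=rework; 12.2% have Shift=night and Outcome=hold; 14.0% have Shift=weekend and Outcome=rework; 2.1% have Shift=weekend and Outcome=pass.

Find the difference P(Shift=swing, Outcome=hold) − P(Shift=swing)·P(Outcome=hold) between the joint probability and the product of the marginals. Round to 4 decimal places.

P(Shift=swing) = 0.079 + 0.138 + 0.063 + 0.029 = 0.309.
P(Outcome=hold) = 0.029 + 0.122 + 0.068 = 0.219.
P(Shift=swing, Outcome=hold) − P(Shift=swing)P(Outcome=hold) = 0.029 − 0.309×0.219 = -0.0387.

-0.0387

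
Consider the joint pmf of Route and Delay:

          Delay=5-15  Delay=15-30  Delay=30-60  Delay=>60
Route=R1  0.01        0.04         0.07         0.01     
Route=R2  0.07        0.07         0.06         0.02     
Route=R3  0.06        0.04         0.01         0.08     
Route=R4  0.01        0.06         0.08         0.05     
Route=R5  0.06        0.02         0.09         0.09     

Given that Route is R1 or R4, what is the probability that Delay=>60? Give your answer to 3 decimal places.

P(Route=R1) = 0.01 + 0.04 + 0.07 + 0.01 = 0.13.
P(Route=R4) = 0.01 + 0.06 + 0.08 + 0.05 = 0.20.
P(Route ∈ {R1, R4}) = 0.13 + 0.20 = 0.33; P(Delay=>60, Route ∈ {R1, R4}) = 0.01 + 0.05 = 0.06.
P(Delay=>60 | Route ∈ {R1, R4}) = 0.06/0.33 = 0.182.

0.182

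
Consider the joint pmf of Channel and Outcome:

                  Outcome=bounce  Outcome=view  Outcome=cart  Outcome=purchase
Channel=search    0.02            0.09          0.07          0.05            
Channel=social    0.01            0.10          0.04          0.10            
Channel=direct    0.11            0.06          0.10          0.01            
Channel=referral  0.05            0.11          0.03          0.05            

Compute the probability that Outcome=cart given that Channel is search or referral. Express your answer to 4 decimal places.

P(Channel=search) = 0.02 + 0.09 + 0.07 + 0.05 = 0.23.
P(Channel=referral) = 0.05 + 0.11 + 0.03 + 0.05 = 0.24.
P(Channel ∈ {search, referral}) = 0.23 + 0.24 = 0.47; P(Outcome=cart, Channel ∈ {search, referral}) = 0.07 + 0.03 = 0.10.
P(Outcome=cart | Channel ∈ {search, referral}) = 0.10/0.47 = 0.2128.

0.2128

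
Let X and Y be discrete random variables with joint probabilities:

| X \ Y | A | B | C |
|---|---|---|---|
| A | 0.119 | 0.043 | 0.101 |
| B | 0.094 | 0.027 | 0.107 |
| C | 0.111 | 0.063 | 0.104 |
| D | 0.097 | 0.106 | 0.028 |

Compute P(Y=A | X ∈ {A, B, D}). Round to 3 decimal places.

0.429

P(X=A) = 0.119 + 0.043 + 0.101 = 0.263.
P(X=B) = 0.094 + 0.027 + 0.107 = 0.228.
P(X=D) = 0.097 + 0.106 + 0.028 = 0.231.
P(X ∈ {A, B, D}) = 0.263 + 0.228 + 0.231 = 0.722; P(Y=A, X ∈ {A, B, D}) = 0.119 + 0.094 + 0.097 = 0.310.
P(Y=A | X ∈ {A, B, D}) = 0.310/0.722 = 0.429.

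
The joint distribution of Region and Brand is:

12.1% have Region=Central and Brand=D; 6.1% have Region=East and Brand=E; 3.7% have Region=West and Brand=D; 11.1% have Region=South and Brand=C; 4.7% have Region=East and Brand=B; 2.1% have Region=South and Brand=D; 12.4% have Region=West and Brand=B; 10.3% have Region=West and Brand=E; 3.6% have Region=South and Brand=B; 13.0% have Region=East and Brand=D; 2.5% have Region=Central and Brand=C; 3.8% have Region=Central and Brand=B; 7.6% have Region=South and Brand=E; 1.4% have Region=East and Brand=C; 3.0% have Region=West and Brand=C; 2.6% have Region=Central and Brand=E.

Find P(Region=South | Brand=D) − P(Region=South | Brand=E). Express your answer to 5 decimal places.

-0.21775

P(Brand=D) = 0.021 + 0.130 + 0.037 + 0.121 = 0.309; P(Region=South | Brand=D) = 0.021/0.309 = 0.067961.
P(Brand=E) = 0.076 + 0.061 + 0.103 + 0.026 = 0.266; P(Region=South | Brand=E) = 0.076/0.266 = 0.285714.
Difference = -0.21775.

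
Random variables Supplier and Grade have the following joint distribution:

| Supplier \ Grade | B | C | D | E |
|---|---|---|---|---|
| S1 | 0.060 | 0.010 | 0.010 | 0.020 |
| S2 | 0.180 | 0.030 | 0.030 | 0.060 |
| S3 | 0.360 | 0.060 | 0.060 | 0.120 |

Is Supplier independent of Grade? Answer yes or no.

yes

Every cell satisfies P(Supplier,Grade) = P(Supplier)·P(Grade). For instance P(Supplier=S2) = 0.300, P(Grade=C) = 0.100, and 0.300×0.100 = 0.030 matches the joint entry. So Supplier and Grade are independent.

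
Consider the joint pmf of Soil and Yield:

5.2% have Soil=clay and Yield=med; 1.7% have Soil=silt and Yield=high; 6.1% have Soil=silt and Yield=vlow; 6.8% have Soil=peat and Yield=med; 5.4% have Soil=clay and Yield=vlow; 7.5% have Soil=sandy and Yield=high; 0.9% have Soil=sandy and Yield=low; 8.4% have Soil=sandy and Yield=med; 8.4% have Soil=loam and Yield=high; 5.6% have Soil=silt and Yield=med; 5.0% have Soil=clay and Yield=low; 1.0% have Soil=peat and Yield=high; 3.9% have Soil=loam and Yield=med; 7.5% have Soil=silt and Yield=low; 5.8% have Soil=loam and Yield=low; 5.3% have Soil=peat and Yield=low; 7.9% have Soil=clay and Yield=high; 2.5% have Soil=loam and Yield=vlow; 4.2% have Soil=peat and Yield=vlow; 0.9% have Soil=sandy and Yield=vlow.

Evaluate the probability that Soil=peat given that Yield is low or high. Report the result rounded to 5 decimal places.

0.12353

P(Yield=low) = 0.009 + 0.058 + 0.050 + 0.075 + 0.053 = 0.245.
P(Yield=high) = 0.075 + 0.084 + 0.079 + 0.017 + 0.010 = 0.265.
P(Yield ∈ {low, high}) = 0.245 + 0.265 = 0.510; P(Soil=peat, Yield ∈ {low, high}) = 0.053 + 0.010 = 0.063.
P(Soil=peat | Yield ∈ {low, high}) = 0.063/0.510 = 0.12353.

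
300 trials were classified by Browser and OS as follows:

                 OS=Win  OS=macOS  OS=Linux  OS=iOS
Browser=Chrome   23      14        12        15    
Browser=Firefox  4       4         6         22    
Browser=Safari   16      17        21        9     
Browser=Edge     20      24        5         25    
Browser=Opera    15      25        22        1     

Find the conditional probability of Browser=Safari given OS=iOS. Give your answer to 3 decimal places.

0.125

Total with OS=iOS: 15 + 22 + 9 + 25 + 1 = 72.
P(Browser=Safari | OS=iOS) = 9/72 = 0.125.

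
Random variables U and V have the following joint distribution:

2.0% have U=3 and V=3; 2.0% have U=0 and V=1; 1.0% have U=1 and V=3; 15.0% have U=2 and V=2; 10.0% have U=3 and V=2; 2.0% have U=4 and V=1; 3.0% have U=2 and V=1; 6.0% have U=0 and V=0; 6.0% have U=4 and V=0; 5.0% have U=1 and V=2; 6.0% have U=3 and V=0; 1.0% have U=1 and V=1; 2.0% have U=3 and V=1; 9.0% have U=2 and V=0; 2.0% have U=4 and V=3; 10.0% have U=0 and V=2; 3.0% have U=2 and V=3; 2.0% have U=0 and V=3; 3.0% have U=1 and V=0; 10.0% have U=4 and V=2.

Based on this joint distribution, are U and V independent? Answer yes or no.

Every cell satisfies P(U,V) = P(U)·P(V). For instance P(U=0) = 0.200, P(V=0) = 0.300, and 0.200×0.300 = 0.060 matches the joint entry. So U and V are independent.

yes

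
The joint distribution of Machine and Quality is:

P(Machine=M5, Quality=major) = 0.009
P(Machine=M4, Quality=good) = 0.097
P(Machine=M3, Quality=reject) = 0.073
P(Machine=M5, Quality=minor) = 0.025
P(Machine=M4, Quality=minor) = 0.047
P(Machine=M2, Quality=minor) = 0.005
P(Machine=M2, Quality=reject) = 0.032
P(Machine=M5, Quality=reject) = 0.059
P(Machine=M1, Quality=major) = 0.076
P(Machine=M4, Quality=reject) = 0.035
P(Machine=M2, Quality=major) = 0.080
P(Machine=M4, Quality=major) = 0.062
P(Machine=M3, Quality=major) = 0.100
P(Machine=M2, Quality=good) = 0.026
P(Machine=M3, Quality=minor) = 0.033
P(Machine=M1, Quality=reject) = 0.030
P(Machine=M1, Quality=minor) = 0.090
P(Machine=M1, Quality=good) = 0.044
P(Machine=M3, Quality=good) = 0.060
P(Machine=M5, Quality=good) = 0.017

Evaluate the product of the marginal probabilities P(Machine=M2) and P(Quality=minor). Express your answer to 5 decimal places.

P(Machine=M2) = 0.026 + 0.005 + 0.080 + 0.032 = 0.143.
P(Quality=minor) = 0.090 + 0.005 + 0.033 + 0.047 + 0.025 = 0.200.
Product: 0.143 × 0.200 = 0.02860.

0.02860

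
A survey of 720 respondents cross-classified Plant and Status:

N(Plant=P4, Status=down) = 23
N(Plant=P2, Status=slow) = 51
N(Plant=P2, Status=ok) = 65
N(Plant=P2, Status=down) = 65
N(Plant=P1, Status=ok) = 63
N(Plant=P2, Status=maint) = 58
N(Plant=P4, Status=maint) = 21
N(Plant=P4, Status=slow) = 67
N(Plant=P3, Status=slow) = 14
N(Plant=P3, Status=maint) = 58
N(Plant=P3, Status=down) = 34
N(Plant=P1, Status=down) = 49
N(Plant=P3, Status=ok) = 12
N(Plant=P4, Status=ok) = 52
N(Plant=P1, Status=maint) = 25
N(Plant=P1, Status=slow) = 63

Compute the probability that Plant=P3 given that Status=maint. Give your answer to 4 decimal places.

Total with Status=maint: 25 + 58 + 58 + 21 = 162.
P(Plant=P3 | Status=maint) = 58/162 = 0.3580.

0.3580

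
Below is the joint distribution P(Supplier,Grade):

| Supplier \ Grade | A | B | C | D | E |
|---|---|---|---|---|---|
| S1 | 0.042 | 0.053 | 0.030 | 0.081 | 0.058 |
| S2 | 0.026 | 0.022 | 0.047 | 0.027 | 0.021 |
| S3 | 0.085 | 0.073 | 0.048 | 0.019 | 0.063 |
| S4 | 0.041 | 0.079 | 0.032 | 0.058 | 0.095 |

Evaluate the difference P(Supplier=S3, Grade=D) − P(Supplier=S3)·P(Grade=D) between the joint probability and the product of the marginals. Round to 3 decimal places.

P(Supplier=S3) = 0.085 + 0.073 + 0.048 + 0.019 + 0.063 = 0.288.
P(Grade=D) = 0.081 + 0.027 + 0.019 + 0.058 = 0.185.
P(Supplier=S3, Grade=D) − P(Supplier=S3)P(Grade=D) = 0.019 − 0.288×0.185 = -0.034.

-0.034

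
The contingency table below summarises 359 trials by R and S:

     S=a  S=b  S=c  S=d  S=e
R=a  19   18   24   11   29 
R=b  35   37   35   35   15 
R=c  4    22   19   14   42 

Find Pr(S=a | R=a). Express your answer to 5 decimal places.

Total with R=a: 19 + 18 + 24 + 11 + 29 = 101.
P(S=a | R=a) = 19/101 = 0.18812.

0.18812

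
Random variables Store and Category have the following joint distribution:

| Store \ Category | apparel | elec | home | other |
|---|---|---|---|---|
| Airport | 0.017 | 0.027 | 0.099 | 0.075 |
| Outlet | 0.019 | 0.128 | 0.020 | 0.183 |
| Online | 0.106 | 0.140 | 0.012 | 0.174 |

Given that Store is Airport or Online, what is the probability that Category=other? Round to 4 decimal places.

0.3831

P(Store=Airport) = 0.017 + 0.027 + 0.099 + 0.075 = 0.218.
P(Store=Online) = 0.106 + 0.140 + 0.012 + 0.174 = 0.432.
P(Store ∈ {Airport, Online}) = 0.218 + 0.432 = 0.650; P(Category=other, Store ∈ {Airport, Online}) = 0.075 + 0.174 = 0.249.
P(Category=other | Store ∈ {Airport, Online}) = 0.249/0.650 = 0.3831.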